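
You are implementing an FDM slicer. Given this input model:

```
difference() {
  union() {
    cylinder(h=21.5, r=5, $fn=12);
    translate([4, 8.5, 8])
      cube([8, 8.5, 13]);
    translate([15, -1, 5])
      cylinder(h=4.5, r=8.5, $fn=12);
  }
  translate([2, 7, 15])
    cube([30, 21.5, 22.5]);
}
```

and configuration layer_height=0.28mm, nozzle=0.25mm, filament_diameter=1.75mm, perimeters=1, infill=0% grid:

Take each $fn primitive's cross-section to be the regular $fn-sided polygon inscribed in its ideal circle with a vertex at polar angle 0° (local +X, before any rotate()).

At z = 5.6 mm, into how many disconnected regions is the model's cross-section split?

2

At z = 5.6 mm: the r=5 cylinder gives a regular 12-gon of circumradius 5 (constant along its height); the cube at (4, 8.5) does not reach this height (z outside [8, 21]); the r=8.5 cylinder at (15, -1) contributes a regular 12-gon of circumradius 8.5; Taking the union: the 2 present regions are separate (no shared area or edge), so areas and boundary lengths simply add and each stays a separate island — 2 connected regions; the cube at (2, 7) does not reach this height (z outside [15, 37.5]); After the difference (first − rest): none of the subtracted shapes is present at this height, so that combined region is unchanged — 2 connected regions. The result has 2 disconnected regions.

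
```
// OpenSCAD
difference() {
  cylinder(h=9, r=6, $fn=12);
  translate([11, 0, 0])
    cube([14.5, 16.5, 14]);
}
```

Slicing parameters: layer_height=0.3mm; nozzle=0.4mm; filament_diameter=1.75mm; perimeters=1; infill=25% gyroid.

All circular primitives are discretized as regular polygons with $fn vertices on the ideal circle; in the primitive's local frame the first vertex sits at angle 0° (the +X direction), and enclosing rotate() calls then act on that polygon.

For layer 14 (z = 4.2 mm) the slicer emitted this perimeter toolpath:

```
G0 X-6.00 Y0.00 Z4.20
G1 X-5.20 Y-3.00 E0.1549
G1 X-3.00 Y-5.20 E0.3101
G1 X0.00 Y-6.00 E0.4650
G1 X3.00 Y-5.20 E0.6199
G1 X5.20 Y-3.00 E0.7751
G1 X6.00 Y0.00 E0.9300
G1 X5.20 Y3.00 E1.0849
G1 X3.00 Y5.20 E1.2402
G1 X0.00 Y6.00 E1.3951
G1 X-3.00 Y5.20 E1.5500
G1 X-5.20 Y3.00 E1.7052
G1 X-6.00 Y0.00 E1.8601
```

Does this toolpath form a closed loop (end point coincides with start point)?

yes

Start point (G0): (-6.00, 0.00). End point (last G1): the path returns to the start — closed.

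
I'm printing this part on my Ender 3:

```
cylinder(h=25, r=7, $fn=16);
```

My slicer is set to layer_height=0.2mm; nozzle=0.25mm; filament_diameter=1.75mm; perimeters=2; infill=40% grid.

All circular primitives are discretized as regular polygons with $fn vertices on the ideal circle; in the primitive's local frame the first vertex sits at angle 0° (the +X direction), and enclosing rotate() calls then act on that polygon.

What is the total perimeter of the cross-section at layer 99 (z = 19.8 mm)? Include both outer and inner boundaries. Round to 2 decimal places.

At z = 19.8 mm: the cylinder: section is a regular 16-gon, circumradius r=7 (perimeter = 2·16·7.000·sin(180°/16) = 43.70 mm). Overall, the cross-section is a single solid region. Total boundary length (outer) = 43.70 mm.

43.70 mm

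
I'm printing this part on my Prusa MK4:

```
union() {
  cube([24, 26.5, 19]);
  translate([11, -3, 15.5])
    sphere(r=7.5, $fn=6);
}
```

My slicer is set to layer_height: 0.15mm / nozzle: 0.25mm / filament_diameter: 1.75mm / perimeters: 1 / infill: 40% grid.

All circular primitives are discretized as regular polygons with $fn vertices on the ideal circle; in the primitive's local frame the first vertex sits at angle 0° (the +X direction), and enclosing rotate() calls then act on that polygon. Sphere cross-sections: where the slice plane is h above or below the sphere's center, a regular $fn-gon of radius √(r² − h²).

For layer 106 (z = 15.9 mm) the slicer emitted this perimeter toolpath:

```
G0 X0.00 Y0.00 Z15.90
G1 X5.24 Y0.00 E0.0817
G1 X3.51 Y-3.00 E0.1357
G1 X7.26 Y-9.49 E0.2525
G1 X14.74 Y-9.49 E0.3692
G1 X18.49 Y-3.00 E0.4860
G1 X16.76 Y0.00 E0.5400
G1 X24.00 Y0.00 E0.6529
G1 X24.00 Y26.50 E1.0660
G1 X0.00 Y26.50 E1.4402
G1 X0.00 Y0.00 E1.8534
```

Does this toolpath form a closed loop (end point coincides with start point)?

yes

Start point (G0): (0.00, 0.00). End point (last G1): the path returns to the start — closed.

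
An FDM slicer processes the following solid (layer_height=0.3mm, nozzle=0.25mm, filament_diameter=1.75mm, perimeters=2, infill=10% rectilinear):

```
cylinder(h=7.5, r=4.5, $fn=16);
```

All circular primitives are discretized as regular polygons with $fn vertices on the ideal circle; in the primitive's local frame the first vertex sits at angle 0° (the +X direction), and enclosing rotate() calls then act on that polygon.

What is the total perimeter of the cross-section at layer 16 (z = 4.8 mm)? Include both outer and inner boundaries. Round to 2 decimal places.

28.09 mm

At z = 4.8 mm: the r=4.5 cylinder gives a regular 16-gon of circumradius 4.5 (constant along its height) (perimeter = 2·16·4.500·sin(180°/16) = 28.09 mm). Overall, the cross-section is a single solid region. Total boundary length (outer) = 28.09 mm.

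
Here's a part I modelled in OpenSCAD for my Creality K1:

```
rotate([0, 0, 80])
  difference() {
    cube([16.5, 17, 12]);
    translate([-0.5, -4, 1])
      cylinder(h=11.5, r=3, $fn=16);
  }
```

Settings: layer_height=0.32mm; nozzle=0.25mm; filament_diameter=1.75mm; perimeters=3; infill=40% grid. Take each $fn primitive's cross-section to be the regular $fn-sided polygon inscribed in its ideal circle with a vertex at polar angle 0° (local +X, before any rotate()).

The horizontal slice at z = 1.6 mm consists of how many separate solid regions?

1

At z = 1.6 mm: the cube is present — its section is the full 16.5×17 rectangle; the r=3 cylinder at (-0.5, -4) gives a regular 16-gon of circumradius 3 (constant along its height); After the difference (first − rest): starting from the 16.5×17 cube, the r=3 cylinder at (-0.5, -4) misses the remaining region (no effect) — 1 connected region; (rotated 80° about Z; rotation is an isometry so areas/perimeters/island counts are preserved). The result has 1 disconnected region.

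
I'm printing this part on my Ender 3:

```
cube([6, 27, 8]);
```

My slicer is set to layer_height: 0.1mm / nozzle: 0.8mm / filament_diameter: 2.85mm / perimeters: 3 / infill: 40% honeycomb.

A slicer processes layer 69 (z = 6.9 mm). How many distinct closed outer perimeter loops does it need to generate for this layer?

At z = 6.9 mm: the cube (footprint 6×27) is included at this height. The result has 1 disconnected region.

1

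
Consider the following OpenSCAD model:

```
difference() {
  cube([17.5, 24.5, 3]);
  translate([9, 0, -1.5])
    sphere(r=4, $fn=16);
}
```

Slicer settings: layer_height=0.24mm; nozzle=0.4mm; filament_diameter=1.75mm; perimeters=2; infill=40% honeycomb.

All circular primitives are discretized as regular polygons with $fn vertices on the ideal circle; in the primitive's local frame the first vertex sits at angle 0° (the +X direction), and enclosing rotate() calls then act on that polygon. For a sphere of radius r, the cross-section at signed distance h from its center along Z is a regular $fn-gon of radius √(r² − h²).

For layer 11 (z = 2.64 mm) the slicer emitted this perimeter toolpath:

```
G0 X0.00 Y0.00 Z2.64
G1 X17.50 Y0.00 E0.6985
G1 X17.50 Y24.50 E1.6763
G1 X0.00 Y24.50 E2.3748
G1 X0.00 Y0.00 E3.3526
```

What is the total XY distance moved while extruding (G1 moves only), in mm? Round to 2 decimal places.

84.00 mm

Sum the Euclidean lengths of each G1 segment: total = 84.00 mm.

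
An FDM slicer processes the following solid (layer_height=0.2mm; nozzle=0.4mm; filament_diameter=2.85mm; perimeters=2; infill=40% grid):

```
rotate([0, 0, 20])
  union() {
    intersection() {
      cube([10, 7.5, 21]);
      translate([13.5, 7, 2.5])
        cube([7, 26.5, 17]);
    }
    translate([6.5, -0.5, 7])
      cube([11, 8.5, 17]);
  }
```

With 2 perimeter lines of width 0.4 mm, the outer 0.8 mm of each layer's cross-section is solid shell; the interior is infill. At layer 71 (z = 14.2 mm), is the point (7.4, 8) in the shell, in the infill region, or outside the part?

At z = 14.2 mm: the cube (footprint 10×7.5) is included at this height; the cube at (13.5, 7) (footprint 7×26.5) is included at this height; Taking the intersection: the 7×26.5 cube at (13.5, 7) does not overlap the 10×7.5 cube (empty) — nothing remains; the 11×8.5 cube at (6.5, -0.5) contributes its full rectangle; Taking the union: only the 11×8.5 cube at (6.5, -0.5) is present, so the union is just that shape — 1 connected region; (rotated 20° about Z; rotation is an isometry so areas/perimeters/island counts are preserved). Overall, the cross-section is a single solid region. Undo the 20° rotation: the query point maps to (9.690, 4.987) in the un-rotated model frame. The nearest boundary edge runs (17.50, 8.00)→(6.50, 8.00); distance from the point to it = 3.01 mm. The point is inside the cross-section and 3.01 mm from the nearest boundary — more than the 0.8 mm shell width (2 × 0.4), so it's in the infill interior.

infill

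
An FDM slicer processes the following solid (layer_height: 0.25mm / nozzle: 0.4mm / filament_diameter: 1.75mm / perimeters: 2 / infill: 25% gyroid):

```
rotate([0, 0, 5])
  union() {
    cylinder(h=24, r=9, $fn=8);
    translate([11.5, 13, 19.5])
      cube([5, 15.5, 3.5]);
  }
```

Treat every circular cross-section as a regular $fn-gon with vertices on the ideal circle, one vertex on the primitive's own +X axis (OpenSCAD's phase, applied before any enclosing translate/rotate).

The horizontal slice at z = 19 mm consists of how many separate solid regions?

1

At z = 19 mm: the cylinder: section is a regular 8-gon, circumradius r=9; the cube at (11.5, 13) does not reach this height (z outside [19.5, 23]); Merging all regions: only the r=9 cylinder is present, so the union is just that shape — 1 connected region; (rotated 5° about Z; rotation is an isometry so areas/perimeters/island counts are preserved). The result has 1 disconnected region.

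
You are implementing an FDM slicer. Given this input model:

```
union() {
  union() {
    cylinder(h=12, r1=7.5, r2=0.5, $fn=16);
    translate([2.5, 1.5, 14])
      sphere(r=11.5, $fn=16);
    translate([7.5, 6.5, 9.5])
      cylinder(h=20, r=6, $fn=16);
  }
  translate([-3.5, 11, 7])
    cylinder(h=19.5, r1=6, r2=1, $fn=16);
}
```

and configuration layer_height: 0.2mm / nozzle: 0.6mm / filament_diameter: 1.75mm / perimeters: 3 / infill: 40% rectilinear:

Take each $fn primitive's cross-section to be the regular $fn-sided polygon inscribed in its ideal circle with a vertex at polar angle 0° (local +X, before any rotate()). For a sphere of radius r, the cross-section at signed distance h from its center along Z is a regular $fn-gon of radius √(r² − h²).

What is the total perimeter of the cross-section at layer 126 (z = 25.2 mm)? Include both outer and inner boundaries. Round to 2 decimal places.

52.88 mm

At z = 25.2 mm: the cone is not intersected at this z (z outside [0, 12]); the r=11.5 sphere at (2.5, 1.5) slices to a regular 16-gon of circumradius 2.610 (√(r²−h²) with h=11.2 from center) (perimeter = 2·16·2.610·sin(180°/16) = 16.29 mm); the cylinder at (7.5, 6.5): section is a regular 16-gon, circumradius r=6 (perimeter = 2·16·6.000·sin(180°/16) = 37.46 mm); Taking the union: the regions partially overlap (shared area 4.08 mm²), so the edge portions inside another operand are dropped and the merged outline is re-measured after clipping — boundary = 44.56 mm; the cone at (-3.5, 11) (r1=6→r2=1) has section circumradius 1.333 here — a regular 16-gon (perimeter = 2·16·1.333·sin(180°/16) = 8.32 mm); Merging all regions: the 2 present regions are separate (no shared area or edge), so areas and boundary lengths simply add and each stays a separate island — boundary = 52.88 mm. Overall, the cross-section has 2 separate islands. Total boundary length (outer) = 52.88 mm.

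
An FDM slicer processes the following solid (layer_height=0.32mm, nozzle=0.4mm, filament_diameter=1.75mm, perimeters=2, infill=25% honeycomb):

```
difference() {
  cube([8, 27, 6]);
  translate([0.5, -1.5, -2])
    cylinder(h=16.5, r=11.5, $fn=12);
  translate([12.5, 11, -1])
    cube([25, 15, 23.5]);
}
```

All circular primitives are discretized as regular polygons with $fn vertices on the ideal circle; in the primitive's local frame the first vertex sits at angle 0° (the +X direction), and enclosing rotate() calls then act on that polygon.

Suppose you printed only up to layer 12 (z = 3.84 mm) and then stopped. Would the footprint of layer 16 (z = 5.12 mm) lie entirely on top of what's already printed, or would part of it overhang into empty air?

entirely on top

Compare the two slices. At z = 3.84: the cube (footprint 8×27) is included at this height (area 216.00 mm²); the r=11.5 cylinder at (0.5, -1.5) contributes a regular 12-gon of circumradius 11.5 (area = (12/2)·11.500²·sin(360°/12) = 396.75 mm²); the 25×15 cube at (12.5, 11) contributes its full rectangle (area 375.00 mm²); Taking the first minus the rest: starting from the 8×27 cube (216.00 mm²), the r=11.5 cylinder at (0.5, -1.5) partially overlaps it — only the 71.31 mm² overlap (of its 396.75 mm²) is removed, clipping the outline; the 25×15 cube at (12.5, 11) misses the remaining region (no effect) — area = 144.69 mm². At z = 5.12: the cube is present — its section is the full 8×27 rectangle (area 216.00 mm²); the r=11.5 cylinder at (0.5, -1.5) contributes a regular 12-gon of circumradius 11.5 (area = (12/2)·11.500²·sin(360°/12) = 396.75 mm²); the cube at (12.5, 11) is present — its section is the full 25×15 rectangle (area 375.00 mm²); Subtracting the remaining from the first: starting from the 8×27 cube (216.00 mm²), the r=11.5 cylinder at (0.5, -1.5) partially overlaps it — only the 71.31 mm² overlap (of its 396.75 mm²) is removed, clipping the outline; the 25×15 cube at (12.5, 11) misses the remaining region (no effect) — area = 144.69 mm². Checking containment: the cross-section at z = 5.12 is a subset of the cross-section at z = 3.84.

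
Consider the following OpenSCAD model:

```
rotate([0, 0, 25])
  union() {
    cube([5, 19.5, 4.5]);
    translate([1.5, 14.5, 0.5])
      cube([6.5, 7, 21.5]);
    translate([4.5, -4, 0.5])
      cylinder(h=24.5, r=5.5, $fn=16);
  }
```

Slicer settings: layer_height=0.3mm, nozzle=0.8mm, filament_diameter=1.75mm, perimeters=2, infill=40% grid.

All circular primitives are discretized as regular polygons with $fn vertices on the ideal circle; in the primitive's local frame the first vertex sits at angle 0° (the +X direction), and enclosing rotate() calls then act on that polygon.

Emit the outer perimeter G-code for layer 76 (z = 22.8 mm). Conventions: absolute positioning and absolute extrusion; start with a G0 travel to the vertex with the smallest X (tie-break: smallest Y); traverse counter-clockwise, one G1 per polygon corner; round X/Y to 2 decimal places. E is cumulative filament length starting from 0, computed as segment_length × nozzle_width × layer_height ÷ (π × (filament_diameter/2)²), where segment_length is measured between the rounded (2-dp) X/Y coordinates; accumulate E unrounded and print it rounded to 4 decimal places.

At z = 22.8 mm: the cube is not intersected at this z (z outside [0, 4.5]); the cube at (1.5, 14.5) does not reach this height (z outside [0.5, 22]); the cylinder at (4.5, -4): section is a regular 16-gon, circumradius r=5.5; Merging all regions: only the r=5.5 cylinder at (4.5, -4) is present, so the union is just that shape — 1 connected region; (rotated 25° about Z; rotation is an isometry so areas/perimeters/island counts are preserved). The outline is a single polygon with 16 vertices. Extrusion per mm of travel: 0.8 × 0.3 / (π × 0.875²) = 0.099780. Accumulating E over each segment gives final E = 3.4259.

G0 X0.27 Y-1.96 Z22.80
G1 X0.78 Y-4.05 E0.2147
G1 X2.05 Y-5.78 E0.4288
G1 X3.89 Y-6.89 E0.6432
G1 X6.01 Y-7.22 E0.8573
G1 X8.09 Y-6.71 E1.0710
G1 X9.82 Y-5.44 E1.2851
G1 X10.94 Y-3.60 E1.5001
G1 X11.26 Y-1.48 E1.7140
G1 X10.75 Y0.60 E1.9277
G1 X9.48 Y2.33 E2.1418
G1 X7.65 Y3.44 E2.3554
G1 X5.53 Y3.77 E2.5695
G1 X3.44 Y3.26 E2.7841
G1 X1.71 Y1.99 E2.9983
G1 X0.60 Y0.16 E3.2118
G1 X0.27 Y-1.96 E3.4259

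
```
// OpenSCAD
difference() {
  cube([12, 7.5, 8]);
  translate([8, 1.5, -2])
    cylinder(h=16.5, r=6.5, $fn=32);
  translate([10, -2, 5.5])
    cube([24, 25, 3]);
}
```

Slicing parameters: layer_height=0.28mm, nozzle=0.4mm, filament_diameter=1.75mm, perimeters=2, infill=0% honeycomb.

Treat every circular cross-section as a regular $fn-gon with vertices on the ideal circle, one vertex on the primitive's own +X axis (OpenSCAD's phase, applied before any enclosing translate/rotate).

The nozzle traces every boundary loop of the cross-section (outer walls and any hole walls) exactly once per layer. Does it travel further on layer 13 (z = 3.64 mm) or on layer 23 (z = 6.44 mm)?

Layer 13 (z = 3.64): the 12×7.5 cube contributes its full rectangle (perimeter 39.00 mm); the r=6.5 cylinder at (8, 1.5) contributes a regular 32-gon of circumradius 6.5 (perimeter = 2·32·6.500·sin(180°/32) = 40.78 mm); the cube at (10, -2) is not intersected at this z (z outside [5.5, 8.5]); Taking the first minus the rest: starting from the 12×7.5 cube, the r=6.5 cylinder at (8, 1.5) partially overlaps it — only the 71.19 mm² overlap (of its 131.88 mm²) is removed, clipping the outline — boundary = 28.03 mm. So its perimeter = 28.03 mm. Layer 23 (z = 6.44): the cube (footprint 12×7.5) is included at this height (perimeter 39.00 mm); the r=6.5 cylinder at (8, 1.5) contributes a regular 32-gon of circumradius 6.5 (perimeter = 2·32·6.500·sin(180°/32) = 40.78 mm); the cube at (10, -2) (footprint 24×25) is included at this height (perimeter 98.00 mm); Taking the first minus the rest: starting from the 12×7.5 cube, the r=6.5 cylinder at (8, 1.5) partially overlaps it — only the 71.19 mm² overlap (of its 131.88 mm²) is removed, clipping the outline; the 24×25 cube at (10, -2) partially overlaps it — only the 0.63 mm² overlap (of its 600.00 mm²) is removed, clipping the outline — boundary = 23.85 mm. So its perimeter = 23.85 mm. Layer 13 is larger (28.03 vs 23.85 mm).

layer 13 (z = 3.64 mm)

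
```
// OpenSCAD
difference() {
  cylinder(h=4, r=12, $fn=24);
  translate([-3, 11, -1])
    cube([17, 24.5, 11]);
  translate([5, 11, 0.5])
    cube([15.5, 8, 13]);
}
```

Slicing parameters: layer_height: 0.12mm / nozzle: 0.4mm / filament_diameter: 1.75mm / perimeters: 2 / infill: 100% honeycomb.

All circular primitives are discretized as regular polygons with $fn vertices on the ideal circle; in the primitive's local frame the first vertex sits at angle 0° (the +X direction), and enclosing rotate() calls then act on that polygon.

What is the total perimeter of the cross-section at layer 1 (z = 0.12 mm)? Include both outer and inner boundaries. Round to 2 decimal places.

75.62 mm

At z = 0.12 mm: the r=12 cylinder contributes a regular 24-gon of circumradius 12 (perimeter = 2·24·12.000·sin(180°/24) = 75.18 mm); the 17×24.5 cube at (-3, 11) contributes its full rectangle (perimeter 83.00 mm); the cube at (5, 11) is absent (z outside [0.5, 13.5]); Taking the first minus the rest: starting from the r=12 cylinder, the 17×24.5 cube at (-3, 11) partially overlaps it — only the 5.30 mm² overlap (of its 416.50 mm²) is removed, clipping the outline — boundary = 75.62 mm. Overall, the cross-section is a single solid region. Total boundary length (outer) = 75.62 mm.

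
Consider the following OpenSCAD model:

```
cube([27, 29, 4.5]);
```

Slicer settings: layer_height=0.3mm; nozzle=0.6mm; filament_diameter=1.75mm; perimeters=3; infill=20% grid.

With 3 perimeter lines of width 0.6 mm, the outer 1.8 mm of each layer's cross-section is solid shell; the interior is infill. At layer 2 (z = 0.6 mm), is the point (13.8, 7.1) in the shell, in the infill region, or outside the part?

At z = 0.6 mm: the 27×29 cube contributes its full rectangle. Overall, the cross-section is a single solid region. The nearest boundary edge runs (0.00, 0.00)→(27.00, 0.00); distance from the point to it = 7.10 mm. The point is inside the cross-section and 7.10 mm from the nearest boundary — more than the 1.8 mm shell width (3 × 0.6), so it's in the infill interior.

infill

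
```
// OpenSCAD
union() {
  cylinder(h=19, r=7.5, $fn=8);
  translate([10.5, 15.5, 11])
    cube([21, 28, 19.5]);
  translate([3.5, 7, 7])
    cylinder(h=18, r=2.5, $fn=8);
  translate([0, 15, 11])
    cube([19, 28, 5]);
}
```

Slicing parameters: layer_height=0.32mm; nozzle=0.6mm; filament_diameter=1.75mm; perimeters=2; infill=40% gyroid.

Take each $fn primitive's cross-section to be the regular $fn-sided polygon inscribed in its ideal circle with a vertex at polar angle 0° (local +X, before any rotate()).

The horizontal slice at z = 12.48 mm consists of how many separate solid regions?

2

At z = 12.48 mm: the r=7.5 cylinder contributes a regular 8-gon of circumradius 7.5; the cube at (10.5, 15.5) is present — its section is the full 21×28 rectangle; the cylinder at (3.5, 7): section is a regular 8-gon, circumradius r=2.5; the cube at (0, 15) is present — its section is the full 19×28 rectangle; Taking the union: the regions partially overlap (shared area 238.54 mm²), so overlapping operands fuse into one piece — 2 connected regions. The result has 2 disconnected regions.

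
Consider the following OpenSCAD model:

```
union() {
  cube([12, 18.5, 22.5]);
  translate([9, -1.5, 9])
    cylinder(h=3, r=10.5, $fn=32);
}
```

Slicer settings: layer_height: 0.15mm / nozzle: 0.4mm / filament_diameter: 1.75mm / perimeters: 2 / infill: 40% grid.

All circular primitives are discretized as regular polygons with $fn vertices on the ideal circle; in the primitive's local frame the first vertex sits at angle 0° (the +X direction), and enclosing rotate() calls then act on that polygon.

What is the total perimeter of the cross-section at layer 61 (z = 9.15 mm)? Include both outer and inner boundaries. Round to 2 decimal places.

88.61 mm

At z = 9.15 mm: the cube is present — its section is the full 12×18.5 rectangle (perimeter 61.00 mm); the r=10.5 cylinder at (9, -1.5) gives a regular 32-gon of circumradius 10.5 (constant along its height) (perimeter = 2·32·10.500·sin(180°/32) = 65.87 mm); Combining (union): the regions partially overlap (shared area 93.70 mm²), so the edge portions inside another operand are dropped and the merged outline is re-measured after clipping — boundary = 88.61 mm. Overall, the cross-section is a single solid region. Total boundary length (outer) = 88.61 mm.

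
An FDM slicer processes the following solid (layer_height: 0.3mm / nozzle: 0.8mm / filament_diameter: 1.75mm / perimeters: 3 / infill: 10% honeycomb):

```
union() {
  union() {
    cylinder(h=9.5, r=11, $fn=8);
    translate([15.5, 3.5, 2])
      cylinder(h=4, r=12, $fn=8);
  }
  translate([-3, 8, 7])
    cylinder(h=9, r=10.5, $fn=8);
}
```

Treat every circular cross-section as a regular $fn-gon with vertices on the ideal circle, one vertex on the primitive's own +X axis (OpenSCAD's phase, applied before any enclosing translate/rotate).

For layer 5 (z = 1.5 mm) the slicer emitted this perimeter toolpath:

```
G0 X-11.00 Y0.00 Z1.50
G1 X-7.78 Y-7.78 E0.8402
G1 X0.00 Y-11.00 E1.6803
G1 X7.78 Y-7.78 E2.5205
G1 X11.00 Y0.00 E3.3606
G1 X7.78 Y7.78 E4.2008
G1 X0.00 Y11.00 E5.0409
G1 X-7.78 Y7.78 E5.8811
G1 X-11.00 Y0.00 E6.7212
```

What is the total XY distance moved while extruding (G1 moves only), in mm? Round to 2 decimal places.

Sum the Euclidean lengths of each G1 segment: total = 67.36 mm.

67.36 mm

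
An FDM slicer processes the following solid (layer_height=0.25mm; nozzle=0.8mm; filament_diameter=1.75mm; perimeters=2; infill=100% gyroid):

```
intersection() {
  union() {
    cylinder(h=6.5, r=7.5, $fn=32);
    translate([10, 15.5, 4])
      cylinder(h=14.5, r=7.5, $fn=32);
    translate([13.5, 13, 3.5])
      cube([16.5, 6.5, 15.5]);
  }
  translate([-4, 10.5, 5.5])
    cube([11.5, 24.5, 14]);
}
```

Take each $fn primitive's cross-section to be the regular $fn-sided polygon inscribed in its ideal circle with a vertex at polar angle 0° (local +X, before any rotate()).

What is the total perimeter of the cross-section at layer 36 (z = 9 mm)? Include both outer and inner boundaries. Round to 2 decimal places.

At z = 9 mm: the cylinder is not intersected at this z (z outside [0, 6.5]); the r=7.5 cylinder at (10, 15.5) contributes a regular 32-gon of circumradius 7.5 (perimeter = 2·32·7.500·sin(180°/32) = 47.05 mm); the cube at (13.5, 13) (footprint 16.5×6.5) is included at this height (perimeter 46.00 mm); Combining (union): the regions partially overlap (shared area 23.99 mm²), so the edge portions inside another operand are dropped and the merged outline is re-measured after clipping — boundary = 73.41 mm; the cube at (-4, 10.5) (footprint 11.5×24.5) is included at this height (perimeter 72.00 mm); After intersecting: the 11.5×24.5 cube at (-4, 10.5) partially overlaps the result so far; clipping to the common part keeps 47.43 mm² — boundary = 29.79 mm. Overall, the cross-section is a single solid region. Total boundary length (outer) = 29.79 mm.

29.79 mm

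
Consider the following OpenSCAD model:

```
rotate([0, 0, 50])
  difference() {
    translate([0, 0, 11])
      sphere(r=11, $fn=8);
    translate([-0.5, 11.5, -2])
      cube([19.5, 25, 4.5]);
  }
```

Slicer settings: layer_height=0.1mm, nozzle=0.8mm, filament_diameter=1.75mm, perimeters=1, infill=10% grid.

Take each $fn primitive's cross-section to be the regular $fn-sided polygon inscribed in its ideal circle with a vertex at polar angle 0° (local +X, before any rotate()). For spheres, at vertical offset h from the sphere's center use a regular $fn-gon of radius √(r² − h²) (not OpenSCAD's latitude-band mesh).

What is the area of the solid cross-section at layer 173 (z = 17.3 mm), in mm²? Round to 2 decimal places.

At z = 17.3 mm: the r=11 sphere contributes a regular 8-gon of circumradius √(11²−6.3²) = 9.017 (area = (8/2)·9.017²·sin(360°/8) = 229.98 mm²); the cube at (-0.5, 11.5) does not reach this height (z outside [-2, 2.5]); Subtracting the remaining from the first: none of the subtracted shapes is present at this height, so the r=11 sphere is unchanged — area = 229.98 mm²; (whole slice rotated 50° about Z — lengths, areas and connectivity unchanged). Overall, the cross-section is a single solid region. Net area = 229.98 mm².

229.98 mm²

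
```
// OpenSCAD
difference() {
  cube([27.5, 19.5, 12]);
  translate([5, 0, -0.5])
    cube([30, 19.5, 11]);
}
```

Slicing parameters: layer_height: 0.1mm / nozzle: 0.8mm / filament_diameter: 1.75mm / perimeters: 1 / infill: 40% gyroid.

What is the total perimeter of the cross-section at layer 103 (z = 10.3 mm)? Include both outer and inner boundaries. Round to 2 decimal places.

At z = 10.3 mm: the 27.5×19.5 cube contributes its full rectangle (perimeter 94.00 mm); the 30×19.5 cube at (5, 0) contributes its full rectangle (perimeter 99.00 mm); Subtracting the remaining from the first: starting from the 27.5×19.5 cube, the 30×19.5 cube at (5, 0) partially overlaps it — only the 438.75 mm² overlap (of its 585.00 mm²) is removed, clipping the outline — boundary = 49.00 mm. Overall, the cross-section is a single solid region. Total boundary length (outer) = 49.00 mm.

49.00 mm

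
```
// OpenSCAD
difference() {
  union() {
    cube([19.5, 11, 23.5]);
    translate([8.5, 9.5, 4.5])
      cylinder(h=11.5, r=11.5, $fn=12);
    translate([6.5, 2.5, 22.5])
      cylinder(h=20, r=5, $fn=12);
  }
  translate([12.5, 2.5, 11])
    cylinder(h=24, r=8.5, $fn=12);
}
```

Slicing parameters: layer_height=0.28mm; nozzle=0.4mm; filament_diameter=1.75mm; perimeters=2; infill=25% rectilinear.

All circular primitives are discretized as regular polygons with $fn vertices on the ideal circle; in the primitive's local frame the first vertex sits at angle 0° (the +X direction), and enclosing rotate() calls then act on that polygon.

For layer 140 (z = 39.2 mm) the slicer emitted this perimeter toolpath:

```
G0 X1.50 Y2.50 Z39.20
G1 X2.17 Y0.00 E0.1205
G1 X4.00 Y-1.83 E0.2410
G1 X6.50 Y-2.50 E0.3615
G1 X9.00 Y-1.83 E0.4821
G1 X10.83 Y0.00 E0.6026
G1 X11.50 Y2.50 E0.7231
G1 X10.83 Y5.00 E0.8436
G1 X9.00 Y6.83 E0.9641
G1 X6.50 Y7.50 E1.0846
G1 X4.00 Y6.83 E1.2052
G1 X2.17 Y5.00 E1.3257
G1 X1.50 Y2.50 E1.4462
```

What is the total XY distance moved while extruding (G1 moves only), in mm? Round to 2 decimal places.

31.06 mm

Sum the Euclidean lengths of each G1 segment: total = 31.06 mm.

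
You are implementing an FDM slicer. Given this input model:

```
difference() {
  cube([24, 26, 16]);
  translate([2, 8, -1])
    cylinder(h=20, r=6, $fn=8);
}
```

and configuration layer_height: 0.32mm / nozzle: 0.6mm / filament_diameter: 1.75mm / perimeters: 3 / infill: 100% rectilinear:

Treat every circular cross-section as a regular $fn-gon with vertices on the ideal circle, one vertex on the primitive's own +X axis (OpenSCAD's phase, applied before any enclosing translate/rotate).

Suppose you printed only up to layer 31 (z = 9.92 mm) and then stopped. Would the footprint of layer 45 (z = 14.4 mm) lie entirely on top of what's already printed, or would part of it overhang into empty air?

entirely on top

Compare the two slices. At z = 9.92: the cube is present — its section is the full 24×26 rectangle (area 624.00 mm²); the r=6 cylinder at (2, 8) contributes a regular 8-gon of circumradius 6 (area = (8/2)·6.000²·sin(360°/8) = 101.82 mm²); Taking the first minus the rest: starting from the 24×26 cube (624.00 mm²), the r=6 cylinder at (2, 8) partially overlaps it — only the 73.25 mm² overlap (of its 101.82 mm²) is removed, clipping the outline — area = 550.75 mm². At z = 14.4: the cube (footprint 24×26) is included at this height (area 624.00 mm²); the r=6 cylinder at (2, 8) contributes a regular 8-gon of circumradius 6 (area = (8/2)·6.000²·sin(360°/8) = 101.82 mm²); After the difference (first − rest): starting from the 24×26 cube (624.00 mm²), the r=6 cylinder at (2, 8) partially overlaps it — only the 73.25 mm² overlap (of its 101.82 mm²) is removed, clipping the outline — area = 550.75 mm². Checking containment: the cross-section at z = 14.4 is a subset of the cross-section at z = 9.92.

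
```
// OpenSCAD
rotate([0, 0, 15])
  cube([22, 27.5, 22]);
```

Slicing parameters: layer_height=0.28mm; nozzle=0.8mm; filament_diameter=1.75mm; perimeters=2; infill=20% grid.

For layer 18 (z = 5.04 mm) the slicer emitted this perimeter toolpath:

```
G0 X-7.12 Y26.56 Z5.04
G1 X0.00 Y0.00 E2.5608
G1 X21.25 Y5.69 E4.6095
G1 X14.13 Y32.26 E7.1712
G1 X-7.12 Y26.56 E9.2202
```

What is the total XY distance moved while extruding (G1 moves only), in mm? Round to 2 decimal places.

Sum the Euclidean lengths of each G1 segment: total = 99.01 mm.

99.01 mm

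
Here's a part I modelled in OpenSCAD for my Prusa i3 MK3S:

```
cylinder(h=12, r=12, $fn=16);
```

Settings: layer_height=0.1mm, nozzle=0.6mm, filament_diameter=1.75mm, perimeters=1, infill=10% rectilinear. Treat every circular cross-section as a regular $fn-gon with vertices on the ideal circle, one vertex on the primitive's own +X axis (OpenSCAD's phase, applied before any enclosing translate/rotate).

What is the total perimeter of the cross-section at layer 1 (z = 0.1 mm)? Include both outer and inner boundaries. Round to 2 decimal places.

At z = 0.1 mm: the r=12 cylinder contributes a regular 16-gon of circumradius 12 (perimeter = 2·16·12.000·sin(180°/16) = 74.91 mm). Overall, the cross-section is a single solid region. Total boundary length (outer) = 74.91 mm.

74.91 mm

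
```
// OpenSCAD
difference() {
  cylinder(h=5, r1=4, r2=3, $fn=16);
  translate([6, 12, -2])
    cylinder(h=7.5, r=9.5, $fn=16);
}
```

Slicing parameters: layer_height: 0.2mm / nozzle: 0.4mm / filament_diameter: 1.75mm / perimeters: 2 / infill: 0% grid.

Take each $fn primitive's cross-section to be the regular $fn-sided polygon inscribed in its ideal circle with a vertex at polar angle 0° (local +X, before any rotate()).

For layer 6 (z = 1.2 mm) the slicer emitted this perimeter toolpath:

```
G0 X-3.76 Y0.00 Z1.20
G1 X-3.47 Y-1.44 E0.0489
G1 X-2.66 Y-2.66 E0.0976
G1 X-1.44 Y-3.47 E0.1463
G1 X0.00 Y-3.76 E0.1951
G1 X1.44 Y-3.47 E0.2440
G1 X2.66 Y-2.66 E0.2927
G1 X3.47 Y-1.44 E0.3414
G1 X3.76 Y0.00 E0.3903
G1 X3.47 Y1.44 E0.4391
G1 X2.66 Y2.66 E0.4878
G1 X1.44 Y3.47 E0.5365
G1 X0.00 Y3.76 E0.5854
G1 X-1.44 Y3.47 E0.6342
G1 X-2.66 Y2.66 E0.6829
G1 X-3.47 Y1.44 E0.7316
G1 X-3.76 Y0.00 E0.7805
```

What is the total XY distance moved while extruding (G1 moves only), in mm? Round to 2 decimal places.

Sum the Euclidean lengths of each G1 segment: total = 23.47 mm.

23.47 mm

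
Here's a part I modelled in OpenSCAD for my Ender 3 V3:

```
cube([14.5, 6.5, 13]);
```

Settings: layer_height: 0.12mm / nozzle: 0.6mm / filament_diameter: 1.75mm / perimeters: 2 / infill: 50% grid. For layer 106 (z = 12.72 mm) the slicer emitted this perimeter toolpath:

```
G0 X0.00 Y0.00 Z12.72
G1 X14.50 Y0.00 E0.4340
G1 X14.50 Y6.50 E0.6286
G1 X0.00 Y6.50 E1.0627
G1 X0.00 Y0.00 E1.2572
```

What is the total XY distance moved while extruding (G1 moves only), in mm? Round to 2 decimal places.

Sum the Euclidean lengths of each G1 segment: total = 42.00 mm.

42.00 mm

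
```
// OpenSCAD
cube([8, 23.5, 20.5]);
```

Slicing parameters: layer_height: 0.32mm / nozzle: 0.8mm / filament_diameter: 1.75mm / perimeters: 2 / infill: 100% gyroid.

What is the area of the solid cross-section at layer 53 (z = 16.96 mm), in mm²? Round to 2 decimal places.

At z = 16.96 mm: the 8×23.5 cube contributes its full rectangle (area 188.00 mm²). Overall, the cross-section is a single solid region. Net area = 188.00 mm².

188.00 mm²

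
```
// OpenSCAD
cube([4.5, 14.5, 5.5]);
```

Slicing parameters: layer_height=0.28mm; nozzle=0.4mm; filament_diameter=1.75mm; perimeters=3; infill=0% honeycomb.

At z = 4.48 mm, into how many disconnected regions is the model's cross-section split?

1

At z = 4.48 mm: the cube is present — its section is the full 4.5×14.5 rectangle. The result has 1 disconnected region.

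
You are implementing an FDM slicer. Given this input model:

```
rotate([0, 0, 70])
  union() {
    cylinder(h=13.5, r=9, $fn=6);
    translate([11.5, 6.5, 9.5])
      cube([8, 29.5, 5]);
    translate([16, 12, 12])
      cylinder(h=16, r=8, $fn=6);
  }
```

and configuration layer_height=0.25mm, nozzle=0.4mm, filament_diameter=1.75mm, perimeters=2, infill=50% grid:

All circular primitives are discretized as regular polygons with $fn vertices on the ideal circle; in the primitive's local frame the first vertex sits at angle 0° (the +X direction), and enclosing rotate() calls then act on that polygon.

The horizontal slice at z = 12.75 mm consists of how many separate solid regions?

2

At z = 12.75 mm: the r=9 cylinder contributes a regular 6-gon of circumradius 9; the 8×29.5 cube at (11.5, 6.5) contributes its full rectangle; the r=8 cylinder at (16, 12) contributes a regular 6-gon of circumradius 8; Combining (union): the regions partially overlap (shared area 99.21 mm²), so overlapping operands fuse into one piece — 2 connected regions; (whole slice rotated 70° about Z — lengths, areas and connectivity unchanged). The result has 2 disconnected regions.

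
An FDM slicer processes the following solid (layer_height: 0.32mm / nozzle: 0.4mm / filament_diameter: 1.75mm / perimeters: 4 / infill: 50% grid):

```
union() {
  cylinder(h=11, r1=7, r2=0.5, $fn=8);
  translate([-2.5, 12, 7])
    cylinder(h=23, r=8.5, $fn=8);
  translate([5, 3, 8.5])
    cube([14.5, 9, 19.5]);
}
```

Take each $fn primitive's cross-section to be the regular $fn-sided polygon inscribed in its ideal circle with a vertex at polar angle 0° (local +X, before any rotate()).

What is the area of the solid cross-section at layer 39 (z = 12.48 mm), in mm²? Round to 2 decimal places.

At z = 12.48 mm: the cone is not intersected at this z (z outside [0, 11]); the r=8.5 cylinder at (-2.5, 12) gives a regular 8-gon of circumradius 8.5 (constant along its height) (area = (8/2)·8.500²·sin(360°/8) = 204.35 mm²); the 14.5×9 cube at (5, 3) contributes its full rectangle (area 130.50 mm²); Taking the union: the regions partially overlap — summed areas 334.85 mm² minus the doubly-counted overlap 1.21 mm² gives 333.65 mm² — area = 333.65 mm². Overall, the cross-section is a single solid region. Net area = 333.65 mm².

333.65 mm²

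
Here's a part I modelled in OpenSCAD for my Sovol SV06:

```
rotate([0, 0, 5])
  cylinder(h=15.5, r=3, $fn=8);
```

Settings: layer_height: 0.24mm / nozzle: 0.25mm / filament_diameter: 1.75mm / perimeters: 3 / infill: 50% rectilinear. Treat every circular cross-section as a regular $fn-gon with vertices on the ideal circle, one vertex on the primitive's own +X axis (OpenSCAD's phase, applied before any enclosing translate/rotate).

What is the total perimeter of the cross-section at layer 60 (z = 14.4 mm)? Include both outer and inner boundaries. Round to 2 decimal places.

At z = 14.4 mm: the cylinder: section is a regular 8-gon, circumradius r=3 (perimeter = 2·8·3.000·sin(180°/8) = 18.37 mm); (whole slice rotated 5° about Z — lengths, areas and connectivity unchanged). Overall, the cross-section is a single solid region. Total boundary length (outer) = 18.37 mm.

18.37 mm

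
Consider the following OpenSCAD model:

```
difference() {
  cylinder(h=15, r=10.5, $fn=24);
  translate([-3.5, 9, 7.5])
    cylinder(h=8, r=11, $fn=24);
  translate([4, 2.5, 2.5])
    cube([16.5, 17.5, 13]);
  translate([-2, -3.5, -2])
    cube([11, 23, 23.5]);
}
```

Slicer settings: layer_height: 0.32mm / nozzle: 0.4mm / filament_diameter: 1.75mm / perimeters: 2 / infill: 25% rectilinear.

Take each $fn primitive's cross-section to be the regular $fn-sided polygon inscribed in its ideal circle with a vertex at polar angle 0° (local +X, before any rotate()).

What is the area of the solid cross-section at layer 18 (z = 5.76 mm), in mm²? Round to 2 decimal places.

At z = 5.76 mm: the r=10.5 cylinder gives a regular 24-gon of circumradius 10.5 (constant along its height) (area = (24/2)·10.500²·sin(360°/24) = 342.42 mm²); the cylinder at (-3.5, 9) is absent (z outside [7.5, 15.5]); the cube at (4, 2.5) (footprint 16.5×17.5) is included at this height (area 288.75 mm²); the 11×23 cube at (-2, -3.5) contributes its full rectangle (area 253.00 mm²); Subtracting the remaining from the first: starting from the r=10.5 cylinder (342.42 mm²), the 16.5×17.5 cube at (4, 2.5) partially overlaps it — only the 29.05 mm² overlap (of its 288.75 mm²) is removed, clipping the outline; the 11×23 cube at (-2, -3.5) partially overlaps it — only the 112.45 mm² overlap (of its 253.00 mm²) is removed, clipping the outline — area = 200.92 mm². Overall, the cross-section is a single solid region. Net area = 200.92 mm².

200.92 mm²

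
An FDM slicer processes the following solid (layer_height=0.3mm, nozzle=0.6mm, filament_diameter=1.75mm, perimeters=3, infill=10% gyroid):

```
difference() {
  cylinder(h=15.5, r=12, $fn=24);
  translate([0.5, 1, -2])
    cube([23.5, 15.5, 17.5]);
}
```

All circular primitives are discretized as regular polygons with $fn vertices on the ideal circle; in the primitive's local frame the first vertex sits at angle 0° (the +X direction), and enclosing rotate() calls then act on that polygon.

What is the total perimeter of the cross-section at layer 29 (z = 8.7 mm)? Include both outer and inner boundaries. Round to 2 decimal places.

80.20 mm

At z = 8.7 mm: the cylinder: section is a regular 24-gon, circumradius r=12 (perimeter = 2·24·12.000·sin(180°/24) = 75.18 mm); the cube at (0.5, 1) (footprint 23.5×15.5) is included at this height (perimeter 78.00 mm); Subtracting the remaining from the first: starting from the r=12 cylinder, the 23.5×15.5 cube at (0.5, 1) partially overlaps it — only the 94.39 mm² overlap (of its 364.25 mm²) is removed, clipping the outline — boundary = 80.20 mm. Overall, the cross-section is a single solid region. Total boundary length (outer) = 80.20 mm.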